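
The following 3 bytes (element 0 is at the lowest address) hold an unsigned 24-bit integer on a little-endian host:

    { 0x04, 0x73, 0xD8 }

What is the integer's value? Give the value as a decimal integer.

Little-endian stores the least-significant byte at the lowest address.
Reassemble most-significant byte first: D8 73 04 → 0xD87304.
0xD87304 = 14185220.

14185220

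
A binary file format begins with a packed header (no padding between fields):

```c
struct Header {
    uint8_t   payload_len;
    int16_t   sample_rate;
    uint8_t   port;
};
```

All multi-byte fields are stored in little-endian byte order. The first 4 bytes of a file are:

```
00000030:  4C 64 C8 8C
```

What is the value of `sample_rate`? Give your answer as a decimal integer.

`sample_rate` follows `payload_len` (1 byte), so it starts at byte offset 1 and occupies 2 bytes.
Bytes at offsets 1..2: 64 C8.
In little-endian order the low byte comes first in memory.
Reassemble most-significant byte first: C8 64 → 0xC864.
Top bit is set, so as a signed 16-bit value this is 0xC864 − 2^16 = -14236.

-14236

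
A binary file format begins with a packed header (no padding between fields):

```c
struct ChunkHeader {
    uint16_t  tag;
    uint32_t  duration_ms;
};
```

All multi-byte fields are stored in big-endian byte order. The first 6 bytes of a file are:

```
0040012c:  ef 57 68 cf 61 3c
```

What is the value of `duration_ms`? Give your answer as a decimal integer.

1758421308

`duration_ms` follows `tag` (2 bytes), so it starts at byte offset 2 and occupies 4 bytes.
Bytes at offsets 2..5: 68 CF 61 3C.
Big-endian: lowest address holds the most-significant byte.
The bytes are already most-significant first: 0x68CF613C.
0x68CF613C = 1758421308.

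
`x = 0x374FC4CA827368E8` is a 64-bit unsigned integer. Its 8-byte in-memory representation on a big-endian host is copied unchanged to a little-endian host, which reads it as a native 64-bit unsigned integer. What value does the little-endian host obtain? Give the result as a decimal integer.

Stored big-endian, the bytes at ascending addresses are 37 4F C4 CA 82 73 68 E8.
Read back as little-endian, the first byte is least significant, giving 0xE8687382CAC44F37.
0xE8687382CAC44F37 = 16746762219961995063.

16746762219961995063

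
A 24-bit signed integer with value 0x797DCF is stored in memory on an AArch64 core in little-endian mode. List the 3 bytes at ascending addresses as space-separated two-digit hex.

Split into bytes (most-significant first): 79 7D CF.
Little-endian: lowest address holds the least-significant byte.
So at ascending addresses the bytes are CF 7D 79.

CF 7D 79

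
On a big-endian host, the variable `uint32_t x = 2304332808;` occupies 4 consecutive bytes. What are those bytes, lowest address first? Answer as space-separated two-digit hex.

2304332808 in hexadecimal, padded to 32 bits, is 0x89595408.
Split into bytes (most-significant first): 89 59 54 08.
Big-endian stores the most-significant byte at the lowest address.
So the memory order matches the most-significant-first order: 89 59 54 08.

89 59 54 08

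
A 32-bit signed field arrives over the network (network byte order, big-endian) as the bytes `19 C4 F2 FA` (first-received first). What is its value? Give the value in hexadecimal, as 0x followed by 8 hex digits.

0x19C4F2FA

Big-endian: lowest address holds the most-significant byte.
The bytes are already most-significant first: 0x19C4F2FA.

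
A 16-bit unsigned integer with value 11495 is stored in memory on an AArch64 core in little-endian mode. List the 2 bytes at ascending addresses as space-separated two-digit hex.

11495 in hexadecimal, padded to 16 bits, is 0x2CE7.
Split into bytes (most-significant first): 2C E7.
Little-endian stores the least-significant byte at the lowest address.
So at ascending addresses the bytes are E7 2C.

E7 2C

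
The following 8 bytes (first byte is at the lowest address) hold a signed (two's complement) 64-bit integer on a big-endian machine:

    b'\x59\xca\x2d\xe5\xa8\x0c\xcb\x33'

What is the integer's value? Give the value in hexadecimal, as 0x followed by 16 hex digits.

Big-endian: lowest address holds the most-significant byte.
The bytes are already most-significant first: 0x59CA2DE5A80CCB33.

0x59CA2DE5A80CCB33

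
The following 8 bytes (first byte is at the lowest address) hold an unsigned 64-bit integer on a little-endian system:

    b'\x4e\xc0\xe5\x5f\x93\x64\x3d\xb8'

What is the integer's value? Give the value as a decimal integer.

Little-endian: lowest address holds the least-significant byte.
Reassemble most-significant byte first: B8 3D 64 93 5F E5 C0 4E → 0xB83D64935FE5C04E.
0xB83D64935FE5C04E = 13275877860689952846.

13275877860689952846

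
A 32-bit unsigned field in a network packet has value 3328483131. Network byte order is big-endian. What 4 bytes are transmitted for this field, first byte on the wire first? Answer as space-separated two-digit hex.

3328483131 in hexadecimal, padded to 32 bits, is 0xC6649F3B.
Split into bytes (most-significant first): C6 64 9F 3B.
Big-endian: lowest address holds the most-significant byte.
So the memory order matches the most-significant-first order: C6 64 9F 3B.

C6 64 9F 3B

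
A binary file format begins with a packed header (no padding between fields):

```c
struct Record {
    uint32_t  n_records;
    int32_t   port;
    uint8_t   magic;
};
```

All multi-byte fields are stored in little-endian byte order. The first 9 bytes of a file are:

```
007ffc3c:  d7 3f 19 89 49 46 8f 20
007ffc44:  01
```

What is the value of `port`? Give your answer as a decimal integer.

546260553

`port` follows `n_records` (4 bytes), so it starts at byte offset 4 and occupies 4 bytes.
Bytes at offsets 4..7: 49 46 8F 20.
Little-endian: lowest address holds the least-significant byte.
Reassemble most-significant byte first: 20 8F 46 49 → 0x208F4649.
0x208F4649 = 546260553.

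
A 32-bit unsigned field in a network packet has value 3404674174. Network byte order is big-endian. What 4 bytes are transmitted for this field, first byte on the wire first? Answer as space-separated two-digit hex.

3404674174 in hexadecimal, padded to 32 bits, is 0xCAEF347E.
Split into bytes (most-significant first): CA EF 34 7E.
In big-endian order the high byte comes first in memory.
So the memory order matches the most-significant-first order: CA EF 34 7E.

CA EF 34 7E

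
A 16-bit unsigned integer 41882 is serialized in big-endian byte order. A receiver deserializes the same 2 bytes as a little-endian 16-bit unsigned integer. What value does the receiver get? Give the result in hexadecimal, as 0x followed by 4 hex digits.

0x9AA3

41882 in 16-bit hexadecimal is 0xA39A.
Stored big-endian, the bytes at ascending addresses are A3 9A.
Read back as little-endian, the first byte is least significant, giving 0x9AA3.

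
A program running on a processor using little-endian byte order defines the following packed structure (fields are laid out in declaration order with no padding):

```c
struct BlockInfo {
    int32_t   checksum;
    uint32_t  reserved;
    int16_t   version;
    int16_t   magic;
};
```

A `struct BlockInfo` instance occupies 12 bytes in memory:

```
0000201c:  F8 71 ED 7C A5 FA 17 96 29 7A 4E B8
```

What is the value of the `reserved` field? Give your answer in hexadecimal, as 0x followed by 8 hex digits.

0x9617FAA5

`reserved` follows `checksum` (4 bytes), so it starts at byte offset 4 and occupies 4 bytes.
Bytes at offsets 4..7: A5 FA 17 96.
Little-endian stores the least-significant byte at the lowest address.
Reassemble most-significant byte first: 96 17 FA A5 → 0x9617FAA5.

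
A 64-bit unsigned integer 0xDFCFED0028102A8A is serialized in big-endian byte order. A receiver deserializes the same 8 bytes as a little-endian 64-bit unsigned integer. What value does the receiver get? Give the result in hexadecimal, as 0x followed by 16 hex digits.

Stored big-endian, the bytes at ascending addresses are DF CF ED 00 28 10 2A 8A.
Read back as little-endian, the first byte is least significant, giving 0x8A2A102800EDCFDF.

0x8A2A102800EDCFDF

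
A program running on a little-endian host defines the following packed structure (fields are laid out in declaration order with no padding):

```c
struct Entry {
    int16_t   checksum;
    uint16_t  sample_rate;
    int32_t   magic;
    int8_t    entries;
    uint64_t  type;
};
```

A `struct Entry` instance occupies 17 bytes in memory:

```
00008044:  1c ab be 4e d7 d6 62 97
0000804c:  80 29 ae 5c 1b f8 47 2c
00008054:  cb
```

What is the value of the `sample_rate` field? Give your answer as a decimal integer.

20158

`sample_rate` follows `checksum` (2 bytes), so it starts at byte offset 2 and occupies 2 bytes.
Bytes at offsets 2..3: BE 4E.
Little-endian stores the least-significant byte at the lowest address.
Reassemble most-significant byte first: 4E BE → 0x4EBE.
0x4EBE = 20158.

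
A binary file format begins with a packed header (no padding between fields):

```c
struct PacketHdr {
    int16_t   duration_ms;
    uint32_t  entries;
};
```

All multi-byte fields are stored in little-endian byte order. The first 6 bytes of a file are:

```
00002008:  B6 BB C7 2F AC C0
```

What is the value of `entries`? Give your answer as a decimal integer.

`entries` follows `duration_ms` (2 bytes), so it starts at byte offset 2 and occupies 4 bytes.
Bytes at offsets 2..5: C7 2F AC C0.
Little-endian: lowest address holds the least-significant byte.
Reassemble most-significant byte first: C0 AC 2F C7 → 0xC0AC2FC7.
0xC0AC2FC7 = 3232509895.

3232509895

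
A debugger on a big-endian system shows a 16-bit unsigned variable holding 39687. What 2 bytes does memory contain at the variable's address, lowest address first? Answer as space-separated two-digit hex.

39687 in hexadecimal, padded to 16 bits, is 0x9B07.
Split into bytes (most-significant first): 9B 07.
Big-endian stores the most-significant byte at the lowest address.
So the memory order matches the most-significant-first order: 9B 07.

9B 07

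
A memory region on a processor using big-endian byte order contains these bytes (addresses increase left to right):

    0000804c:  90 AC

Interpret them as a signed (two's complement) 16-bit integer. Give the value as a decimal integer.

-28500

In big-endian order the high byte comes first in memory.
The bytes are already most-significant first: 0x90AC.
Top bit is set, so as a signed 16-bit value this is 0x90AC − 2^16 = -28500.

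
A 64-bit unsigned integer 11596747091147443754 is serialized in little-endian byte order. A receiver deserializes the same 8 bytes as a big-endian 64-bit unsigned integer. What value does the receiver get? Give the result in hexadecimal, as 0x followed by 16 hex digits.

0x2A4EE38509ECEFA0

11596747091147443754 in 64-bit hexadecimal is 0xA0EFEC0985E34E2A.
Stored little-endian, the bytes at ascending addresses are 2A 4E E3 85 09 EC EF A0.
Read back as big-endian, the last byte is least significant, giving 0x2A4EE38509ECEFA0.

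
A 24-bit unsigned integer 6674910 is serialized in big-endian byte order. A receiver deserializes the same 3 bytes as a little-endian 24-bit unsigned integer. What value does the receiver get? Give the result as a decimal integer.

6674910 in 24-bit hexadecimal is 0x65D9DE.
Stored big-endian, the bytes at ascending addresses are 65 D9 DE.
Read back as little-endian, the first byte is least significant, giving 0xDED965.
0xDED965 = 14604645.

14604645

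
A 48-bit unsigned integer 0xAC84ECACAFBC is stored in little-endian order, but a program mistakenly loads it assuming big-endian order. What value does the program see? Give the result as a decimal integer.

207462706480300

Stored little-endian, the bytes at ascending addresses are BC AF AC EC 84 AC.
Read back as big-endian, the last byte is least significant, giving 0xBCAFACEC84AC.
0xBCAFACEC84AC = 207462706480300.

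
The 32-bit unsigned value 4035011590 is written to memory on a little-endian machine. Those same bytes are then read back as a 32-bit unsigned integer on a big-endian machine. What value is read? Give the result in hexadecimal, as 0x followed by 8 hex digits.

0x066481F0

4035011590 in 32-bit hexadecimal is 0xF0816406.
Stored little-endian, the bytes at ascending addresses are 06 64 81 F0.
Read back as big-endian, the last byte is least significant, giving 0x066481F0.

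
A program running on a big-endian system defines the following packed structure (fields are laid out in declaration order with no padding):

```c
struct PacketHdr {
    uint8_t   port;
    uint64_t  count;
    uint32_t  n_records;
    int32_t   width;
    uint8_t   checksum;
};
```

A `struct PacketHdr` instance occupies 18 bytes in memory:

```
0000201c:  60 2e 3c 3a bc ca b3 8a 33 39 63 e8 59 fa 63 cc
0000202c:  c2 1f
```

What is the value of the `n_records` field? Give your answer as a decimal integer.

`n_records` follows `port` (1 B), `count` (8 B), so it starts at offset 1 + 8 = 9 and occupies 4 bytes.
Bytes at offsets 9..12: 39 63 E8 59.
Big-endian stores the most-significant byte at the lowest address.
The bytes are already most-significant first: 0x3963E859.
0x3963E859 = 962848857.

962848857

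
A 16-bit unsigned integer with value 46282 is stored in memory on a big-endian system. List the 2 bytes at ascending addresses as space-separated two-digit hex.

B4 CA

46282 in hexadecimal, padded to 16 bits, is 0xB4CA.
Split into bytes (most-significant first): B4 CA.
Big-endian stores the most-significant byte at the lowest address.
So the memory order matches the most-significant-first order: B4 CA.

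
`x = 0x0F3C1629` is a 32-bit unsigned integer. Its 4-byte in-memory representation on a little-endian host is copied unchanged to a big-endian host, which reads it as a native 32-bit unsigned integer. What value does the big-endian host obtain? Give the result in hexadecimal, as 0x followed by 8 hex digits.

Stored little-endian, the bytes at ascending addresses are 29 16 3C 0F.
Read back as big-endian, the last byte is least significant, giving 0x29163C0F.

0x29163C0F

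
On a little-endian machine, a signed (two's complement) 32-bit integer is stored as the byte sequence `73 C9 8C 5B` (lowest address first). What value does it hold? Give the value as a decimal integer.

1535953267

In little-endian order the low byte comes first in memory.
Reassemble most-significant byte first: 5B 8C C9 73 → 0x5B8CC973.
0x5B8CC973 = 1535953267.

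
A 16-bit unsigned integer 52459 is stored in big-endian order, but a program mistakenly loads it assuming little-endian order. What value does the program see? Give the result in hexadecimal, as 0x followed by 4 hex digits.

52459 in 16-bit hexadecimal is 0xCCEB.
Stored big-endian, the bytes at ascending addresses are CC EB.
Read back as little-endian, the first byte is least significant, giving 0xEBCC.

0xEBCC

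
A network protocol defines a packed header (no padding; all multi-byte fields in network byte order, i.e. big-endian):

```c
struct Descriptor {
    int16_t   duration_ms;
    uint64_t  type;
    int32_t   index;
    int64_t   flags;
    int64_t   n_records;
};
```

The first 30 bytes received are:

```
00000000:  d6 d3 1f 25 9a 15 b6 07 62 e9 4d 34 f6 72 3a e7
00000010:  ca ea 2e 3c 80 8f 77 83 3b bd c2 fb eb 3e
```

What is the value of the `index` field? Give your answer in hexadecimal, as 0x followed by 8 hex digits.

0x4D34F672

`index` follows `duration_ms` (2 B), `type` (8 B), so it starts at offset 2 + 8 = 10 and occupies 4 bytes.
Bytes at offsets 10..13: 4D 34 F6 72.
Big-endian stores the most-significant byte at the lowest address.
The bytes are already most-significant first: 0x4D34F672.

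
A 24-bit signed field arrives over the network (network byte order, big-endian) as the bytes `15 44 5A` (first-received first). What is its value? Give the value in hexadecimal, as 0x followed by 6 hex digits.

Big-endian stores the most-significant byte at the lowest address.
The bytes are already most-significant first: 0x15445A.

0x15445A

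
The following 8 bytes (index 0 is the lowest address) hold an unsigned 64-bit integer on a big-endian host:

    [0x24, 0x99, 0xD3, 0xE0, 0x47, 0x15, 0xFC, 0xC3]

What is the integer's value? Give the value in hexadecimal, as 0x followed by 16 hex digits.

Big-endian: lowest address holds the most-significant byte.
The bytes are already most-significant first: 0x2499D3E04715FCC3.

0x2499D3E04715FCC3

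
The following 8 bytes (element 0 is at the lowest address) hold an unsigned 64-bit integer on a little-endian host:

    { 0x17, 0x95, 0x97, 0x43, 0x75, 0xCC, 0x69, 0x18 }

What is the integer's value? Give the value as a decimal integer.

Little-endian: lowest address holds the least-significant byte.
Reassemble most-significant byte first: 18 69 CC 75 43 97 95 17 → 0x1869CC7543979517.
0x1869CC7543979517 = 1759161933482136855.

1759161933482136855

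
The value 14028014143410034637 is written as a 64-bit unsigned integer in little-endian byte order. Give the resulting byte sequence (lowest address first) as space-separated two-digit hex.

14028014143410034637 in hexadecimal, padded to 64 bits, is 0xC2AD848A321C57CD.
Split into bytes (most-significant first): C2 AD 84 8A 32 1C 57 CD.
Little-endian: lowest address holds the least-significant byte.
So at ascending addresses the bytes are CD 57 1C 32 8A 84 AD C2.

CD 57 1C 32 8A 84 AD C2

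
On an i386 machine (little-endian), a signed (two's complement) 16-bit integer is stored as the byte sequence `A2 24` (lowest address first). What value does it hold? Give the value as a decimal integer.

9378

In little-endian order the low byte comes first in memory.
Reassemble most-significant byte first: 24 A2 → 0x24A2.
0x24A2 = 9378.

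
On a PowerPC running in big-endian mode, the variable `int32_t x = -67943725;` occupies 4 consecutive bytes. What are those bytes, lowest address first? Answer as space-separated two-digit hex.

FB F3 42 D3

Two's complement of -67943725 in 32 bits: 67943725 = 0x040CBD2D; invert → 0xFBF342D2; add 1 → 0xFBF342D3.
Split into bytes (most-significant first): FB F3 42 D3.
Big-endian: lowest address holds the most-significant byte.
So the memory order matches the most-significant-first order: FB F3 42 D3.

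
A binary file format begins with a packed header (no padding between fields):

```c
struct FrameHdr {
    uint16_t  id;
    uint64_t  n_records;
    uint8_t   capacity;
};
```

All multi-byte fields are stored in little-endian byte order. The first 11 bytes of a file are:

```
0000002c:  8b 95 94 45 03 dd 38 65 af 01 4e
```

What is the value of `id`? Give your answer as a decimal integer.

38283

`id` is the first field, at byte offset 0, occupying 2 bytes.
Bytes at offsets 0..1: 8B 95.
In little-endian order the low byte comes first in memory.
Reassemble most-significant byte first: 95 8B → 0x958B.
0x958B = 38283.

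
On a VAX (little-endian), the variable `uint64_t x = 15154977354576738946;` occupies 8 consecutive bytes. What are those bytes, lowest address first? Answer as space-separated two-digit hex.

15154977354576738946 in hexadecimal, padded to 64 bits, is 0xD2514B9C06A2BA82.
Split into bytes (most-significant first): D2 51 4B 9C 06 A2 BA 82.
In little-endian order the low byte comes first in memory.
So at ascending addresses the bytes are 82 BA A2 06 9C 4B 51 D2.

82 BA A2 06 9C 4B 51 D2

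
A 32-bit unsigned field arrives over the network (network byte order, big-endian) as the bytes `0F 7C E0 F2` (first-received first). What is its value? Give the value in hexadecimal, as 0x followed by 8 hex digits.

0x0F7CE0F2

In big-endian order the high byte comes first in memory.
The bytes are already most-significant first: 0x0F7CE0F2.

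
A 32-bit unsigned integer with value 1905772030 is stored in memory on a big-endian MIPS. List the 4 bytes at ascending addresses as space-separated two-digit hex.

1905772030 in hexadecimal, padded to 32 bits, is 0x7197C5FE.
Split into bytes (most-significant first): 71 97 C5 FE.
Big-endian: lowest address holds the most-significant byte.
So the memory order matches the most-significant-first order: 71 97 C5 FE.

71 97 C5 FE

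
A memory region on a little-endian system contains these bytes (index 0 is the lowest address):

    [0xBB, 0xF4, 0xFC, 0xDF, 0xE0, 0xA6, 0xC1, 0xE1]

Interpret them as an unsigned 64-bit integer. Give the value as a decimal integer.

16267466813799724219

Little-endian stores the least-significant byte at the lowest address.
Reassemble most-significant byte first: E1 C1 A6 E0 DF FC F4 BB → 0xE1C1A6E0DFFCF4BB.
0xE1C1A6E0DFFCF4BB = 16267466813799724219.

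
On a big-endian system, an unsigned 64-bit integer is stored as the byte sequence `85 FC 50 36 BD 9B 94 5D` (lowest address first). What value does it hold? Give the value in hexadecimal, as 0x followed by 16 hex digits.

0x85FC5036BD9B945D

Big-endian stores the most-significant byte at the lowest address.
The bytes are already most-significant first: 0x85FC5036BD9B945D.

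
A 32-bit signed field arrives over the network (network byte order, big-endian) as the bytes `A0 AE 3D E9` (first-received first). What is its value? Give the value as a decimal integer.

-1599193623

Big-endian stores the most-significant byte at the lowest address.
The bytes are already most-significant first: 0xA0AE3DE9.
Top bit is set, so as a signed 32-bit value this is 0xA0AE3DE9 − 2^32 = -1599193623.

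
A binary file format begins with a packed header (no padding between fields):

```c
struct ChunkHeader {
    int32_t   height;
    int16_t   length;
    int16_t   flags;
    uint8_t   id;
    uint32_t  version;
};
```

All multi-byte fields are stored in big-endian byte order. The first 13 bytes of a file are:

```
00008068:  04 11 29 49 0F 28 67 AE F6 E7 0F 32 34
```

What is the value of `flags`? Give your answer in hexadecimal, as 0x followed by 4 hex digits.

`flags` follows `height` (4 B), `length` (2 B), so it starts at offset 4 + 2 = 6 and occupies 2 bytes.
Bytes at offsets 6..7: 67 AE.
Big-endian: lowest address holds the most-significant byte.
The bytes are already most-significant first: 0x67AE.

0x67AE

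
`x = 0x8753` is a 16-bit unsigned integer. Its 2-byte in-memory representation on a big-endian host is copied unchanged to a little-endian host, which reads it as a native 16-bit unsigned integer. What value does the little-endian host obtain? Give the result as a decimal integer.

Stored big-endian, the bytes at ascending addresses are 87 53.
Read back as little-endian, the first byte is least significant, giving 0x5387.
0x5387 = 21383.

21383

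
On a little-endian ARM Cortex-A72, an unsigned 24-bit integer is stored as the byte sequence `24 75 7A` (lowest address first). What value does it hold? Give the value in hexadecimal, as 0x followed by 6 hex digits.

Little-endian stores the least-significant byte at the lowest address.
Reassemble most-significant byte first: 7A 75 24 → 0x7A7524.

0x7A7524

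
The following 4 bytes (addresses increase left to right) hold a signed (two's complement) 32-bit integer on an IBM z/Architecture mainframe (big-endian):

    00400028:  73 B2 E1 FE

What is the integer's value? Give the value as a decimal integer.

Big-endian: lowest address holds the most-significant byte.
The bytes are already most-significant first: 0x73B2E1FE.
0x73B2E1FE = 1941103102.

1941103102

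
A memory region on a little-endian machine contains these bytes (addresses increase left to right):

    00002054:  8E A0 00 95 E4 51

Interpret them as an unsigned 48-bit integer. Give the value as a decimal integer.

90042194239630

Little-endian stores the least-significant byte at the lowest address.
Reassemble most-significant byte first: 51 E4 95 00 A0 8E → 0x51E49500A08E.
0x51E49500A08E = 90042194239630.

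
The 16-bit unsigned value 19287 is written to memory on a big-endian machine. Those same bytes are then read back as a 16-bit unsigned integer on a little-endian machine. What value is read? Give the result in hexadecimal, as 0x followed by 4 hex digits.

19287 in 16-bit hexadecimal is 0x4B57.
Stored big-endian, the bytes at ascending addresses are 4B 57.
Read back as little-endian, the first byte is least significant, giving 0x574B.

0x574B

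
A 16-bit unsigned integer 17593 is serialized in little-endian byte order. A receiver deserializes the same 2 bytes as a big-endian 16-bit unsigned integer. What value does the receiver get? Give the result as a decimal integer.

47428

17593 in 16-bit hexadecimal is 0x44B9.
Stored little-endian, the bytes at ascending addresses are B9 44.
Read back as big-endian, the last byte is least significant, giving 0xB944.
0xB944 = 47428.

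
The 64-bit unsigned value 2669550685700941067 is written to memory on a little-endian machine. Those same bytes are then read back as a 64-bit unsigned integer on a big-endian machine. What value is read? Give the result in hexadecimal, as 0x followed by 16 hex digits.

2669550685700941067 in 64-bit hexadecimal is 0x250C26346B1AE50B.
Stored little-endian, the bytes at ascending addresses are 0B E5 1A 6B 34 26 0C 25.
Read back as big-endian, the last byte is least significant, giving 0x0BE51A6B34260C25.

0x0BE51A6B34260C25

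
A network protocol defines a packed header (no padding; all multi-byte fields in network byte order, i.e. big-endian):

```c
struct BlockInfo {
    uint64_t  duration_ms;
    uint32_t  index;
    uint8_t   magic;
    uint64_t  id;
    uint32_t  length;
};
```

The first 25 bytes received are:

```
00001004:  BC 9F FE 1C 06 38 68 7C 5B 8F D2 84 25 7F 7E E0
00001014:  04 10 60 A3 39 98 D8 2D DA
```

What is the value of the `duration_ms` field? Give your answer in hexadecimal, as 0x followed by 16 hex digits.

0xBC9FFE1C0638687C

`duration_ms` is the first field, at byte offset 0, occupying 8 bytes.
Bytes at offsets 0..7: BC 9F FE 1C 06 38 68 7C.
Big-endian: lowest address holds the most-significant byte.
The bytes are already most-significant first: 0xBC9FFE1C0638687C.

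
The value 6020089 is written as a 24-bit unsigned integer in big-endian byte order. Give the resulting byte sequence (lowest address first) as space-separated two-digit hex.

6020089 in hexadecimal, padded to 24 bits, is 0x5BDBF9.
Split into bytes (most-significant first): 5B DB F9.
Big-endian stores the most-significant byte at the lowest address.
So the memory order matches the most-significant-first order: 5B DB F9.

5B DB F9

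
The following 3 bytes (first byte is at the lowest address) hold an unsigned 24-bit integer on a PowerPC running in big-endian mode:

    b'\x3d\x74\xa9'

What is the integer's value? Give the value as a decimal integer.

4027561

Big-endian: lowest address holds the most-significant byte.
The bytes are already most-significant first: 0x3D74A9.
0x3D74A9 = 4027561.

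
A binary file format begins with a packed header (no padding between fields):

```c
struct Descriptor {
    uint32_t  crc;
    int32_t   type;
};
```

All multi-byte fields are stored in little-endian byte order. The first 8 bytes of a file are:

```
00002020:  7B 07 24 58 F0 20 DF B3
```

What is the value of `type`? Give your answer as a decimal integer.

-1277222672

`type` follows `crc` (4 bytes), so it starts at byte offset 4 and occupies 4 bytes.
Bytes at offsets 4..7: F0 20 DF B3.
In little-endian order the low byte comes first in memory.
Reassemble most-significant byte first: B3 DF 20 F0 → 0xB3DF20F0.
Top bit is set, so as a signed 32-bit value this is 0xB3DF20F0 − 2^32 = -1277222672.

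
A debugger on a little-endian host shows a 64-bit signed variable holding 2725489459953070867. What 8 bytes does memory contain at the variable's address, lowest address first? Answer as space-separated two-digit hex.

2725489459953070867 in hexadecimal, padded to 64 bits, is 0x25D2E2393B92F313.
Split into bytes (most-significant first): 25 D2 E2 39 3B 92 F3 13.
In little-endian order the low byte comes first in memory.
So at ascending addresses the bytes are 13 F3 92 3B 39 E2 D2 25.

13 F3 92 3B 39 E2 D2 25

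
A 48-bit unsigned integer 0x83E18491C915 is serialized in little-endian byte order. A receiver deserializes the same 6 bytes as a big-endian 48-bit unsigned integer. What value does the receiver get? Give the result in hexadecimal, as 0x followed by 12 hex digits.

0x15C99184E183

Stored little-endian, the bytes at ascending addresses are 15 C9 91 84 E1 83.
Read back as big-endian, the last byte is least significant, giving 0x15C99184E183.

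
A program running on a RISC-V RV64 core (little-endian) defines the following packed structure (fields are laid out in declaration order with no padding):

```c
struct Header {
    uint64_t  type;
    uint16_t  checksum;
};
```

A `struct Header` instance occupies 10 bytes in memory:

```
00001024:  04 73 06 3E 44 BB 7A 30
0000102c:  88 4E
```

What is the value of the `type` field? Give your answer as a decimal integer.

3493310362752021252

`type` is the first field, at byte offset 0, occupying 8 bytes.
Bytes at offsets 0..7: 04 73 06 3E 44 BB 7A 30.
Little-endian: lowest address holds the least-significant byte.
Reassemble most-significant byte first: 30 7A BB 44 3E 06 73 04 → 0x307ABB443E067304.
0x307ABB443E067304 = 3493310362752021252.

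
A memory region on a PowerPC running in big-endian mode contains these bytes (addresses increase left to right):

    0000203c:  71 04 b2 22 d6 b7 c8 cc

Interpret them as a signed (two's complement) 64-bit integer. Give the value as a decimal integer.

Big-endian stores the most-significant byte at the lowest address.
The bytes are already most-significant first: 0x7104B222D6B7C8CC.
0x7104B222D6B7C8CC = 8143829888893700300.

8143829888893700300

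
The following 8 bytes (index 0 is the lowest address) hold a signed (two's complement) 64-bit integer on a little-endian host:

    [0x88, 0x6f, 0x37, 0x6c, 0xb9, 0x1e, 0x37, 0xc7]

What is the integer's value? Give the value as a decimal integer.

-4091767954709450872

Little-endian stores the least-significant byte at the lowest address.
Reassemble most-significant byte first: C7 37 1E B9 6C 37 6F 88 → 0xC7371EB96C376F88.
Top bit is set, so as a signed 64-bit value this is 0xC7371EB96C376F88 − 2^64 = -4091767954709450872.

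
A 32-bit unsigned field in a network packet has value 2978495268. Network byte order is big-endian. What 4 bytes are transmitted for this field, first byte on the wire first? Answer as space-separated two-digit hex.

B1 88 3B 24

2978495268 in hexadecimal, padded to 32 bits, is 0xB1883B24.
Split into bytes (most-significant first): B1 88 3B 24.
Big-endian: lowest address holds the most-significant byte.
So the memory order matches the most-significant-first order: B1 88 3B 24.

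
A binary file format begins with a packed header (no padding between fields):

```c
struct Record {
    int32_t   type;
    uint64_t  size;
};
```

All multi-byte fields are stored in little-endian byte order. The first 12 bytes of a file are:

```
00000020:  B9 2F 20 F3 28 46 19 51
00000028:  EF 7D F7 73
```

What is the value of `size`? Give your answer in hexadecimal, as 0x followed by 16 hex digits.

`size` follows `type` (4 bytes), so it starts at byte offset 4 and occupies 8 bytes.
Bytes at offsets 4..11: 28 46 19 51 EF 7D F7 73.
In little-endian order the low byte comes first in memory.
Reassemble most-significant byte first: 73 F7 7D EF 51 19 46 28 → 0x73F77DEF51194628.

0x73F77DEF51194628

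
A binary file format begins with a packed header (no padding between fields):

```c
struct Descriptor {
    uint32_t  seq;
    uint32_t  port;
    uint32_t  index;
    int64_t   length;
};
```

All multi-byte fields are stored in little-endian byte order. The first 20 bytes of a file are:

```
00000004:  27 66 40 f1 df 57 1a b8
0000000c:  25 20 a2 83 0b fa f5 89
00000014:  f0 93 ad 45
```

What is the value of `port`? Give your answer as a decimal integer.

`port` follows `seq` (4 bytes), so it starts at byte offset 4 and occupies 4 bytes.
Bytes at offsets 4..7: DF 57 1A B8.
In little-endian order the low byte comes first in memory.
Reassemble most-significant byte first: B8 1A 57 DF → 0xB81A57DF.
0xB81A57DF = 3088734175.

3088734175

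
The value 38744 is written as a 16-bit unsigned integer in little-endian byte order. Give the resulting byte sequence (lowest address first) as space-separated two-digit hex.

58 97

38744 in hexadecimal, padded to 16 bits, is 0x9758.
Split into bytes (most-significant first): 97 58.
In little-endian order the low byte comes first in memory.
So at ascending addresses the bytes are 58 97.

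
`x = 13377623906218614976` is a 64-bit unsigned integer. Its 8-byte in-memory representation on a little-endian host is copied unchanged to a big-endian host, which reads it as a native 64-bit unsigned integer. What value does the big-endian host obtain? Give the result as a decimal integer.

13844328742473606841

13377623906218614976 in 64-bit hexadecimal is 0xB9A6DE10A4EF20C0.
Stored little-endian, the bytes at ascending addresses are C0 20 EF A4 10 DE A6 B9.
Read back as big-endian, the last byte is least significant, giving 0xC020EFA410DEA6B9.
0xC020EFA410DEA6B9 = 13844328742473606841.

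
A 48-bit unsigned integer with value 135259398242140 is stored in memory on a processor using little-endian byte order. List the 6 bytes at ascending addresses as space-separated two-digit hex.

5C 7F 62 88 04 7B

135259398242140 in hexadecimal, padded to 48 bits, is 0x7B0488627F5C.
Split into bytes (most-significant first): 7B 04 88 62 7F 5C.
In little-endian order the low byte comes first in memory.
So at ascending addresses the bytes are 5C 7F 62 88 04 7B.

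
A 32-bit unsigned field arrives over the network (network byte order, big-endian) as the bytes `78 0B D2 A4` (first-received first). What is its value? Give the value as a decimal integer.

2014040740

In big-endian order the high byte comes first in memory.
The bytes are already most-significant first: 0x780BD2A4.
0x780BD2A4 = 2014040740.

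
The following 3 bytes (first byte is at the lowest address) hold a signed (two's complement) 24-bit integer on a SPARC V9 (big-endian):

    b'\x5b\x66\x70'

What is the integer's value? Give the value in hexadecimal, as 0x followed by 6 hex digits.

In big-endian order the high byte comes first in memory.
The bytes are already most-significant first: 0x5B6670.

0x5B6670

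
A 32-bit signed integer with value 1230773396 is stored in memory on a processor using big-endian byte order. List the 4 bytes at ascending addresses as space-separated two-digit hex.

1230773396 in hexadecimal, padded to 32 bits, is 0x495C1C94.
Split into bytes (most-significant first): 49 5C 1C 94.
Big-endian: lowest address holds the most-significant byte.
So the memory order matches the most-significant-first order: 49 5C 1C 94.

49 5C 1C 94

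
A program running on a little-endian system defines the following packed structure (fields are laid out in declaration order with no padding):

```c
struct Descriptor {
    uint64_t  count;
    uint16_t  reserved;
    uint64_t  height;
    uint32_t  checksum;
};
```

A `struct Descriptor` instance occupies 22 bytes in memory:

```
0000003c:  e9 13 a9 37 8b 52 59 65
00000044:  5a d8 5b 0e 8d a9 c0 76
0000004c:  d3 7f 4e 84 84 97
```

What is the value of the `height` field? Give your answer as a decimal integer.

9210836232753188443

`height` follows `count` (8 B), `reserved` (2 B), so it starts at offset 8 + 2 = 10 and occupies 8 bytes.
Bytes at offsets 10..17: 5B 0E 8D A9 C0 76 D3 7F.
Little-endian stores the least-significant byte at the lowest address.
Reassemble most-significant byte first: 7F D3 76 C0 A9 8D 0E 5B → 0x7FD376C0A98D0E5B.
0x7FD376C0A98D0E5B = 9210836232753188443.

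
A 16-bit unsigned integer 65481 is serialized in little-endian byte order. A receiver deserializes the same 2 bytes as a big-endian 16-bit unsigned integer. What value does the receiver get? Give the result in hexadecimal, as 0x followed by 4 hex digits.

65481 in 16-bit hexadecimal is 0xFFC9.
Stored little-endian, the bytes at ascending addresses are C9 FF.
Read back as big-endian, the last byte is least significant, giving 0xC9FF.

0xC9FF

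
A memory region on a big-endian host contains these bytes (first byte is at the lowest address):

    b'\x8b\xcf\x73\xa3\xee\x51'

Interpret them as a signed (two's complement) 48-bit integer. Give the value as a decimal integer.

-127751862096303

In big-endian order the high byte comes first in memory.
The bytes are already most-significant first: 0x8BCF73A3EE51.
Top bit is set, so as a signed 48-bit value this is 0x8BCF73A3EE51 − 2^48 = -127751862096303.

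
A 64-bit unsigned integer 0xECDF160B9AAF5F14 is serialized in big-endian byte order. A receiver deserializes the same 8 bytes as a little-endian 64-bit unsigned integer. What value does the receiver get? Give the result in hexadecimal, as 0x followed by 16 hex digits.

0x145FAF9A0B16DFEC

Stored big-endian, the bytes at ascending addresses are EC DF 16 0B 9A AF 5F 14.
Read back as little-endian, the first byte is least significant, giving 0x145FAF9A0B16DFEC.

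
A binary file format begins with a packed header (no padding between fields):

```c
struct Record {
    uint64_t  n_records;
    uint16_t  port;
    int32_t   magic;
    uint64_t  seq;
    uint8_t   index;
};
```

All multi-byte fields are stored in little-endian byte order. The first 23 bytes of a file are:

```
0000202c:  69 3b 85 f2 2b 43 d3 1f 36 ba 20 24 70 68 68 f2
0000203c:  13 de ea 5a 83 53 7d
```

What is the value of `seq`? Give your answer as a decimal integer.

6017753491891810920

`seq` follows `n_records` (8 B), `port` (2 B), `magic` (4 B), so it starts at offset 8 + 2 + 4 = 14 and occupies 8 bytes.
Bytes at offsets 14..21: 68 F2 13 DE EA 5A 83 53.
Little-endian: lowest address holds the least-significant byte.
Reassemble most-significant byte first: 53 83 5A EA DE 13 F2 68 → 0x53835AEADE13F268.
0x53835AEADE13F268 = 6017753491891810920.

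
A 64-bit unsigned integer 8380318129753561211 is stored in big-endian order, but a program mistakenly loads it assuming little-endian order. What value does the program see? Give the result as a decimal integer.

8380318129753561211 in 64-bit hexadecimal is 0x744CDEF02CBA187B.
Stored big-endian, the bytes at ascending addresses are 74 4C DE F0 2C BA 18 7B.
Read back as little-endian, the first byte is least significant, giving 0x7B18BA2CF0DE4C74.
0x7B18BA2CF0DE4C74 = 8870044168288619636.

8870044168288619636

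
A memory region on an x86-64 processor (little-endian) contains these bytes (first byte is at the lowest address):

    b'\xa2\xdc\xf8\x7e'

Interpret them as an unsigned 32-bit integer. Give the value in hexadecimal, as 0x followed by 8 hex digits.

Little-endian: lowest address holds the least-significant byte.
Reassemble most-significant byte first: 7E F8 DC A2 → 0x7EF8DCA2.

0x7EF8DCA2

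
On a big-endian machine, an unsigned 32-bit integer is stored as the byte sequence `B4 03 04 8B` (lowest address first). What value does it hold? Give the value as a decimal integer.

3020096651

Big-endian stores the most-significant byte at the lowest address.
The bytes are already most-significant first: 0xB403048B.
0xB403048B = 3020096651.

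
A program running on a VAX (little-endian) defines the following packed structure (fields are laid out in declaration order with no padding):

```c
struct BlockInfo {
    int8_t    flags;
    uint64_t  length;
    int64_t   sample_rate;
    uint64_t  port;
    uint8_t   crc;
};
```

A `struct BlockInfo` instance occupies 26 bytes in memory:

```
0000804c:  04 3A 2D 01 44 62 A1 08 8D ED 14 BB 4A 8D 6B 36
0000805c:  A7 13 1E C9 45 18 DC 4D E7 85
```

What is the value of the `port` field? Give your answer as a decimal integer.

`port` follows `flags` (1 B), `length` (8 B), `sample_rate` (8 B), so it starts at offset 1 + 8 + 8 = 17 and occupies 8 bytes.
Bytes at offsets 17..24: 13 1E C9 45 18 DC 4D E7.
In little-endian order the low byte comes first in memory.
Reassemble most-significant byte first: E7 4D DC 18 45 C9 1E 13 → 0xE74DDC1845C91E13.
0xE74DDC1845C91E13 = 16667219792776207891.

16667219792776207891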